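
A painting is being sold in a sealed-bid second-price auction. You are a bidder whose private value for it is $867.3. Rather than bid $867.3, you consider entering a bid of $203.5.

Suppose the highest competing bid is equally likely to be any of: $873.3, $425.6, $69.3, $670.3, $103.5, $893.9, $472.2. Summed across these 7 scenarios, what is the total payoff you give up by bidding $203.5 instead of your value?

The deviation costs you only when the competing bid falls strictly between $203.5 and $867.3; elsewhere both bids give the same outcome.
$873.3: outcomes coincide → loss $0.
$425.6: truthful payoff $441.7, deviation payoff $0 → loss $441.7.
$69.3: outcomes coincide → loss $0.
$670.3: truthful payoff $197, deviation payoff $0 → loss $197.
$103.5: outcomes coincide → loss $0.
$893.9: outcomes coincide → loss $0.
$472.2: truthful payoff $395.1, deviation payoff $0 → loss $395.1.
Total loss = $441.7 + $197 + $395.1 = $1033.8.
Truthful bidding weakly dominates here: raising your bid can only win items priced above your value, and lowering it can only forfeit items priced below.

$1033.8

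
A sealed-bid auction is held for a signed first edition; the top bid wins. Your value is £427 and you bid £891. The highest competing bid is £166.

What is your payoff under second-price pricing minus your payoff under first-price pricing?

You have the highest bid, so you win under either rule.
Second-price: pay £166 → payoff £261.
First-price: pay your own bid £891 → payoff −£464.
Difference = £261 − (−£464) = £725.

£725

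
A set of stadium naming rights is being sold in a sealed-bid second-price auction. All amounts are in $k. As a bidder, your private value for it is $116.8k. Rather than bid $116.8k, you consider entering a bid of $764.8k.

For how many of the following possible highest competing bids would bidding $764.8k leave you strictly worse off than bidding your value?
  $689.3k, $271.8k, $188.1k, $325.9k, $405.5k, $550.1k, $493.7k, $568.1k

The deviation hurts exactly when the highest competing bid lies strictly between $116.8k and $764.8k — overbidding then wins at a price above your value.
$689.3k: inside the interval → strictly worse (loss $572.5k).
$271.8k: inside the interval → strictly worse (loss $155k).
$188.1k: inside the interval → strictly worse (loss $71.3k).
$325.9k: inside the interval → strictly worse (loss $209.1k).
$405.5k: inside the interval → strictly worse (loss $288.7k).
$550.1k: inside the interval → strictly worse (loss $433.3k).
$493.7k: inside the interval → strictly worse (loss $376.9k).
$568.1k: inside the interval → strictly worse (loss $451.3k).
Count: 8.

8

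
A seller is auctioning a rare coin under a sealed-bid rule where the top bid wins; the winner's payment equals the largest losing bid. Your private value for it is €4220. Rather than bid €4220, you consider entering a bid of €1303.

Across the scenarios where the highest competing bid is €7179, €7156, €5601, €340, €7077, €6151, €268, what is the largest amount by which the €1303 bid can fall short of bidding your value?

€0

€7179: same outcome either way → loss €0.
€7156: same outcome either way → loss €0.
€5601: same outcome either way → loss €0.
€340: same outcome either way → loss €0.
€7077: same outcome either way → loss €0.
€6151: same outcome either way → loss €0.
€268: same outcome either way → loss €0.
Maximum loss: €0.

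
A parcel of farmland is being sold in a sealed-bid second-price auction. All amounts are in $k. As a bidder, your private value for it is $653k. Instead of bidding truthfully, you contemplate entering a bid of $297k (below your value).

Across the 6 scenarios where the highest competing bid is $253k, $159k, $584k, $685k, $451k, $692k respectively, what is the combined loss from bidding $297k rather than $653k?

$271k

The deviation costs you only when the competing bid falls strictly between $297k and $653k; elsewhere both bids give the same outcome.
$253k: outcomes coincide → loss $0k.
$159k: outcomes coincide → loss $0k.
$584k: truthful payoff $69k, deviation payoff $0k → loss $69k.
$685k: outcomes coincide → loss $0k.
$451k: truthful payoff $202k, deviation payoff $0k → loss $202k.
$692k: outcomes coincide → loss $0k.
Total loss = $69k + $202k = $271k.
Because the price is fixed by the runner-up's bid, deviating from your value can only change a good outcome into a bad one — never the reverse.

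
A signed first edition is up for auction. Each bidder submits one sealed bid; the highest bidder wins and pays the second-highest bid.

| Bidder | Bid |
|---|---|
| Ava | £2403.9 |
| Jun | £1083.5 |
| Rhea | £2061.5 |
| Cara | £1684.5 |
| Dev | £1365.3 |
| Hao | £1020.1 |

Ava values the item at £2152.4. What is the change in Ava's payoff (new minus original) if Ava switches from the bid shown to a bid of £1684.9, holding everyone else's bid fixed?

The highest bid among the other bidders is £2061.5; Ava's bid doesn't change that.
Original bid £2403.9: Ava is highest, pays the top rival bid £2061.5; payoff £2152.4 − £2061.5 = £90.9.
Alternative bid £1684.9: Ava is not highest (top rival bid is £2061.5); payoff £0.
Change in payoff = £0 − (£90.9) = −£90.9.

−£90.9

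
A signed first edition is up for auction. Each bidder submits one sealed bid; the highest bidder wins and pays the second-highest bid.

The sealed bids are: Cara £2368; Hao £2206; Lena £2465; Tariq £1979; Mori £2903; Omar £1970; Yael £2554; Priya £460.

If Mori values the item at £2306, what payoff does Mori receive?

Highest bid: Mori at £2903, so Mori wins.
Second-highest bid: Yael at £2554 — that is the price the winner pays.
Mori's payoff = value − price = £2306 − £2554 = −£248.

−£248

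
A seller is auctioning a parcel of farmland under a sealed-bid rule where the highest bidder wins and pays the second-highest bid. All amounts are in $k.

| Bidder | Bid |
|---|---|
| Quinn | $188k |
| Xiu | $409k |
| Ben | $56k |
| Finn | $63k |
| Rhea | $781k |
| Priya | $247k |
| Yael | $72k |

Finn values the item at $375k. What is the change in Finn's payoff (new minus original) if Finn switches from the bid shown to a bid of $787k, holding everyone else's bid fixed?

The highest bid among the other bidders is $781k; Finn's bid doesn't change that.
Original bid $63k: Finn is not highest (top rival bid is $781k); payoff $0k.
Alternative bid $787k: Finn is highest, pays the top rival bid $781k; payoff $375k − $781k = −$406k.
Change in payoff = −$406k − ($0k) = −$406k.

−$406k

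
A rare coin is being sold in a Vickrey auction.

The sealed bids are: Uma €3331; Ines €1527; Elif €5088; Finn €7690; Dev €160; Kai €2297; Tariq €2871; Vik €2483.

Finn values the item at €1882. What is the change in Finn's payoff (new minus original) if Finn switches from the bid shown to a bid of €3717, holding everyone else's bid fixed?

€3206

The highest bid among the other bidders is €5088; Finn's bid doesn't change that.
Original bid €7690: Finn is highest, pays the top rival bid €5088; payoff €1882 − €5088 = −€3206.
Alternative bid €3717: Finn is not highest (top rival bid is €5088); payoff €0.
Change in payoff = €0 − (−€3206) = €3206.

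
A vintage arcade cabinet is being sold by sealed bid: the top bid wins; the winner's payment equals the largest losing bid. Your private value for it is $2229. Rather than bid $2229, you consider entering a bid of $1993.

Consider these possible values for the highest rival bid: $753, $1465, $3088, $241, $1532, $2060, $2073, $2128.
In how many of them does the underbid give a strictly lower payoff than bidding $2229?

The deviation hurts exactly when the highest competing bid lies strictly between $1993 and $2229 — underbidding then forfeits a profitable win.
$753: below both → same outcome either way.
$1465: below both → same outcome either way.
$3088: above both → same outcome either way.
$241: below both → same outcome either way.
$1532: below both → same outcome either way.
$2060: inside the interval → strictly worse (loss $169).
$2073: inside the interval → strictly worse (loss $156).
$2128: inside the interval → strictly worse (loss $101).
Count: 3.

3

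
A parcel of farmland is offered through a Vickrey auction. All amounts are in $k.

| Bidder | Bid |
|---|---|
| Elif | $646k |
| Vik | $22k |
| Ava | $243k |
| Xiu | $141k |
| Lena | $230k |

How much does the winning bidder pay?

Highest bid: Elif at $646k, so Elif wins.
Second-highest bid: Ava at $243k — that is the price the winner pays.

$243k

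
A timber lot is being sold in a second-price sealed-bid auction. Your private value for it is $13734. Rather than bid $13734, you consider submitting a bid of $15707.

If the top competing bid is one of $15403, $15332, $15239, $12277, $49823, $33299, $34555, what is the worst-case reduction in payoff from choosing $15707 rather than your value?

$15403: truthful gives $0, deviation gives −$1669 → loss $1669.
$15332: truthful gives $0, deviation gives −$1598 → loss $1598.
$15239: truthful gives $0, deviation gives −$1505 → loss $1505.
$12277: same outcome either way → loss $0.
$49823: same outcome either way → loss $0.
$33299: same outcome either way → loss $0.
$34555: same outcome either way → loss $0.
Maximum loss: $1669.

$1669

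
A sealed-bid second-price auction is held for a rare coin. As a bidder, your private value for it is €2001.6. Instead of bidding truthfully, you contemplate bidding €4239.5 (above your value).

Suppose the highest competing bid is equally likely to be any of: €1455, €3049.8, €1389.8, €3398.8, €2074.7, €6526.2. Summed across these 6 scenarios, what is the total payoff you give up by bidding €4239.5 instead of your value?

The deviation costs you only when the competing bid falls strictly between €2001.6 and €4239.5; elsewhere both bids give the same outcome.
€1455: outcomes coincide → loss €0.
€3049.8: truthful payoff €0, deviation payoff −€1048.2 → loss €1048.2.
€1389.8: outcomes coincide → loss €0.
€3398.8: truthful payoff €0, deviation payoff −€1397.2 → loss €1397.2.
€2074.7: truthful payoff €0, deviation payoff −€73.1 → loss €73.1.
€6526.2: outcomes coincide → loss €0.
Total loss = €1048.2 + €1397.2 + €73.1 = €2518.5.

€2518.5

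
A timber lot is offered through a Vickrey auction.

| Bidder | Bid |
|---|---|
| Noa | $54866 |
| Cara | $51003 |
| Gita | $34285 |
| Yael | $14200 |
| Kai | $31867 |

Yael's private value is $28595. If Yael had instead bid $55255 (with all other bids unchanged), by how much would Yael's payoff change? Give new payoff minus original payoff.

−$26271

The highest bid among the other bidders is $54866; Yael's bid doesn't change that.
Original bid $14200: Yael is not highest (top rival bid is $54866); payoff $0.
Alternative bid $55255: Yael is highest, pays the top rival bid $54866; payoff $28595 − $54866 = −$26271.
Change in payoff = −$26271 − ($0) = −$26271.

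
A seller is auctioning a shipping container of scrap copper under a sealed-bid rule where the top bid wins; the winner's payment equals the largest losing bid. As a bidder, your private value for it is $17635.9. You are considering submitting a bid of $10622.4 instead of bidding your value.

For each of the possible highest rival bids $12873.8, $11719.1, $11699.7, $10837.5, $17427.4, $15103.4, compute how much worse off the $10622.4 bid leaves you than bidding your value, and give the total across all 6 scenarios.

The deviation costs you only when the competing bid falls strictly between $10622.4 and $17635.9; elsewhere both bids give the same outcome.
$12873.8: truthful payoff $4762.1, deviation payoff $0 → loss $4762.1.
$11719.1: truthful payoff $5916.8, deviation payoff $0 → loss $5916.8.
$11699.7: truthful payoff $5936.2, deviation payoff $0 → loss $5936.2.
$10837.5: truthful payoff $6798.4, deviation payoff $0 → loss $6798.4.
$17427.4: truthful payoff $208.5, deviation payoff $0 → loss $208.5.
$15103.4: truthful payoff $2532.5, deviation payoff $0 → loss $2532.5.
Total loss = $4762.1 + $5916.8 + $5936.2 + $6798.4 + $208.5 + $2532.5 = $26154.5.
Because the price is fixed by the runner-up's bid, deviating from your value can only change a good outcome into a bad one — never the reverse.

$26154.5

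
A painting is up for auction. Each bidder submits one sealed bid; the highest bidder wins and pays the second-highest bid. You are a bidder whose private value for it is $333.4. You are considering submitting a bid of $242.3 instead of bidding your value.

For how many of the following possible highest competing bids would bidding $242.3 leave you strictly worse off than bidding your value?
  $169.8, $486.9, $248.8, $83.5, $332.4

2

The deviation hurts exactly when the highest competing bid lies strictly between $242.3 and $333.4 — underbidding then forfeits a profitable win.
$169.8: below both → same outcome either way.
$486.9: above both → same outcome either way.
$248.8: inside the interval → strictly worse (loss $84.6).
$83.5: below both → same outcome either way.
$332.4: inside the interval → strictly worse (loss $1).
Count: 2.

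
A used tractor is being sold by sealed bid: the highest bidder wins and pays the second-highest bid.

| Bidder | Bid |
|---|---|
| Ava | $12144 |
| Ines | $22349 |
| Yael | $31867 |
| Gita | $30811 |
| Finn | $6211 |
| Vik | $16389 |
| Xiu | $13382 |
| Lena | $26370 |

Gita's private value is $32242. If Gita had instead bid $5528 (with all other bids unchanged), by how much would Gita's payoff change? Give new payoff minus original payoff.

The highest bid among the other bidders is $31867; Gita's bid doesn't change that.
Original bid $30811: Gita is not highest (top rival bid is $31867); payoff $0.
Alternative bid $5528: Gita is not highest (top rival bid is $31867); payoff $0.
Change in payoff = $0 − ($0) = $0.

$0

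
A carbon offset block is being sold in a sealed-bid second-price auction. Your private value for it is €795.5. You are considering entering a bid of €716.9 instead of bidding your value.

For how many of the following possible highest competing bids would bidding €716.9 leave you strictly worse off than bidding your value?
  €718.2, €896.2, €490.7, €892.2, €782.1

2

The deviation hurts exactly when the highest competing bid lies strictly between €716.9 and €795.5 — underbidding then forfeits a profitable win.
€718.2: inside the interval → strictly worse (loss €77.3).
€896.2: above both → same outcome either way.
€490.7: below both → same outcome either way.
€892.2: above both → same outcome either way.
€782.1: inside the interval → strictly worse (loss €13.4).
Count: 2.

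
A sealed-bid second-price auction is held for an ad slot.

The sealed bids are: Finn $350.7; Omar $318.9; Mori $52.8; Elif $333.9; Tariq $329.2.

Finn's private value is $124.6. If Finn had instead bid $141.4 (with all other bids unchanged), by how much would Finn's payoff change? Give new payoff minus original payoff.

$209.3

The highest bid among the other bidders is $333.9; Finn's bid doesn't change that.
Original bid $350.7: Finn is highest, pays the top rival bid $333.9; payoff $124.6 − $333.9 = −$209.3.
Alternative bid $141.4: Finn is not highest (top rival bid is $333.9); payoff $0.
Change in payoff = $0 − (−$209.3) = $209.3.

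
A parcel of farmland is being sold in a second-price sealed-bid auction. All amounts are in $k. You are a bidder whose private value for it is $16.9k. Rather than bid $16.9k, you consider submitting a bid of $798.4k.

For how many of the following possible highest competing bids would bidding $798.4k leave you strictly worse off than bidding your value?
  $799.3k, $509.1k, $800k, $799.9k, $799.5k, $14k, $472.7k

2

The deviation hurts exactly when the highest competing bid lies strictly between $16.9k and $798.4k — overbidding then wins at a price above your value.
$799.3k: above both → same outcome either way.
$509.1k: inside the interval → strictly worse (loss $492.2k).
$800k: above both → same outcome either way.
$799.9k: above both → same outcome either way.
$799.5k: above both → same outcome either way.
$14k: below both → same outcome either way.
$472.7k: inside the interval → strictly worse (loss $455.8k).
Count: 2.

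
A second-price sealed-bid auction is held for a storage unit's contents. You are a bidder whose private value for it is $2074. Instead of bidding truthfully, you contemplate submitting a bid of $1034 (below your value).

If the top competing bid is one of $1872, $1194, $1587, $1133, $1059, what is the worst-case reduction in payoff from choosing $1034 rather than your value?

$1872: truthful gives $202, deviation gives $0 → loss $202.
$1194: truthful gives $880, deviation gives $0 → loss $880.
$1587: truthful gives $487, deviation gives $0 → loss $487.
$1133: truthful gives $941, deviation gives $0 → loss $941.
$1059: truthful gives $1015, deviation gives $0 → loss $1015.
Maximum loss: $1015.

$1015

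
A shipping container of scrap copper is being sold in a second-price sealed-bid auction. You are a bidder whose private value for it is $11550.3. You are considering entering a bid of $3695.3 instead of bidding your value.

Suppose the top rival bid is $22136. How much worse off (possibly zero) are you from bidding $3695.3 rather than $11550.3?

Bidding your value $11550.3: you lose (since $11550.3 < $22136). Payoff $0.
Bidding $3695.3: you lose. Payoff $0.
Difference = $0 − $0 = $0; both bids lead to the same outcome because the competing bid is above both your value and your alternative bid.

$0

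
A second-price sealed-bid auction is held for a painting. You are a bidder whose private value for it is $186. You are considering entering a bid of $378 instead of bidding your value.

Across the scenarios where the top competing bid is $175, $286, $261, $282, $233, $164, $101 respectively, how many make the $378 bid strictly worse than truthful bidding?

The deviation hurts exactly when the highest competing bid lies strictly between $186 and $378 — overbidding then wins at a price above your value.
$175: below both → same outcome either way.
$286: inside the interval → strictly worse (loss $100).
$261: inside the interval → strictly worse (loss $75).
$282: inside the interval → strictly worse (loss $96).
$233: inside the interval → strictly worse (loss $47).
$164: below both → same outcome either way.
$101: below both → same outcome either way.
Count: 4.

4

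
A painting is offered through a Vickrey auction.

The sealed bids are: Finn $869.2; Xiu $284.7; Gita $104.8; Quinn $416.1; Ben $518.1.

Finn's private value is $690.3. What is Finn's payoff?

$172.2

Highest bid: Finn at $869.2, so Finn wins.
Second-highest bid: Ben at $518.1 — that is the price the winner pays.
Finn's payoff = value − price = $690.3 − $518.1 = $172.2.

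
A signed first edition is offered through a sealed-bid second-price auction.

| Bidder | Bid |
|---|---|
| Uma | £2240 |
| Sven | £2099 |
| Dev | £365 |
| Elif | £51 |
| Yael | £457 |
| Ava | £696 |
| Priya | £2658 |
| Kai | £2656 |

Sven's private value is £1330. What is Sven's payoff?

£0

Highest bid: Priya at £2658, so Priya wins.
Second-highest bid: Kai at £2656 — that is the price the winner pays.
Sven did not win, so Sven pays nothing and receives nothing: payoff £0.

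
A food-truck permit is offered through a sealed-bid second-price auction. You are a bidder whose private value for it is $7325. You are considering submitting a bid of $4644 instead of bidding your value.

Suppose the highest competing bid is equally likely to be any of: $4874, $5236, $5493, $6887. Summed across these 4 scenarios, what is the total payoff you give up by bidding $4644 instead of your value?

$6810

The deviation costs you only when the competing bid falls strictly between $4644 and $7325; elsewhere both bids give the same outcome.
$4874: truthful payoff $2451, deviation payoff $0 → loss $2451.
$5236: truthful payoff $2089, deviation payoff $0 → loss $2089.
$5493: truthful payoff $1832, deviation payoff $0 → loss $1832.
$6887: truthful payoff $438, deviation payoff $0 → loss $438.
Total loss = $2451 + $2089 + $1832 + $438 = $6810.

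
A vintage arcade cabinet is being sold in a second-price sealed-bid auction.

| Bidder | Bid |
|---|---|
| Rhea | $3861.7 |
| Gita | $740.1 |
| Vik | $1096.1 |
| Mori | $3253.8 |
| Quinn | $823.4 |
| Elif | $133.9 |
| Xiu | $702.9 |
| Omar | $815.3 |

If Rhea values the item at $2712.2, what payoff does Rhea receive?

Highest bid: Rhea at $3861.7, so Rhea wins.
Second-highest bid: Mori at $3253.8 — that is the price the winner pays.
Rhea's payoff = value − price = $2712.2 − $3253.8 = −$541.6.

−$541.6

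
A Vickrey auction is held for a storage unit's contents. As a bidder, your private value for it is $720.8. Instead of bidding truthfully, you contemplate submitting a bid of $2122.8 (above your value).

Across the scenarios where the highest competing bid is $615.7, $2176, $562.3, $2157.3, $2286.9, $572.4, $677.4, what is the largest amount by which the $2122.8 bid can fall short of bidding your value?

$0

$615.7: same outcome either way → loss $0.
$2176: same outcome either way → loss $0.
$562.3: same outcome either way → loss $0.
$2157.3: same outcome either way → loss $0.
$2286.9: same outcome either way → loss $0.
$572.4: same outcome either way → loss $0.
$677.4: same outcome either way → loss $0.
Maximum loss: $0.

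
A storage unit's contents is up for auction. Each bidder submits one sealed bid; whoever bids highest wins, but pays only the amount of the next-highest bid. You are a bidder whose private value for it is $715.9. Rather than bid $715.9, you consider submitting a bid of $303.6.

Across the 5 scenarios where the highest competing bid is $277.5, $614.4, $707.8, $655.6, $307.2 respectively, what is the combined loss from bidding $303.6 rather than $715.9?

$578.6

The deviation costs you only when the competing bid falls strictly between $303.6 and $715.9; elsewhere both bids give the same outcome.
$277.5: outcomes coincide → loss $0.
$614.4: truthful payoff $101.5, deviation payoff $0 → loss $101.5.
$707.8: truthful payoff $8.1, deviation payoff $0 → loss $8.1.
$655.6: truthful payoff $60.3, deviation payoff $0 → loss $60.3.
$307.2: truthful payoff $408.7, deviation payoff $0 → loss $408.7.
Total loss = $101.5 + $8.1 + $60.3 + $408.7 = $578.6.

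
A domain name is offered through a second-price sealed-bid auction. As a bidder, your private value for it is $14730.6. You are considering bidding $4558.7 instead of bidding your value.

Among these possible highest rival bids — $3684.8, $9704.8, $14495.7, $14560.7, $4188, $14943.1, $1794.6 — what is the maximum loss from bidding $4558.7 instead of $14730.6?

$3684.8: same outcome either way → loss $0.
$9704.8: truthful gives $5025.8, deviation gives $0 → loss $5025.8.
$14495.7: truthful gives $234.9, deviation gives $0 → loss $234.9.
$14560.7: truthful gives $169.9, deviation gives $0 → loss $169.9.
$4188: same outcome either way → loss $0.
$14943.1: same outcome either way → loss $0.
$1794.6: same outcome either way → loss $0.
Maximum loss: $5025.8.

$5025.8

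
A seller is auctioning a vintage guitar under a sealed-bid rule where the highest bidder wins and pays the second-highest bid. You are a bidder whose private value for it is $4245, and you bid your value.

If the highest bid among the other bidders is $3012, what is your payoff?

Your bid $4245 exceeds the highest competing bid $3012, so you win.
In a second-price auction the winner pays the second-highest bid, $3012.
Payoff = value − price = $4245 − $3012 = $1233.

$1233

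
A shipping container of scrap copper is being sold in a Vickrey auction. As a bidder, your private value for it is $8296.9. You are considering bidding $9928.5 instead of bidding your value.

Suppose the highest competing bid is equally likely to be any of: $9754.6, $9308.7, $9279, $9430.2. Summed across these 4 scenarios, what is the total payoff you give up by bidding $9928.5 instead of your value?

$4584.9

The deviation costs you only when the competing bid falls strictly between $8296.9 and $9928.5; elsewhere both bids give the same outcome.
$9754.6: truthful payoff $0, deviation payoff −$1457.7 → loss $1457.7.
$9308.7: truthful payoff $0, deviation payoff −$1011.8 → loss $1011.8.
$9279: truthful payoff $0, deviation payoff −$982.1 → loss $982.1.
$9430.2: truthful payoff $0, deviation payoff −$1133.3 → loss $1133.3.
Total loss = $1457.7 + $1011.8 + $982.1 + $1133.3 = $4584.9.
In a second-price auction your bid sets only whether you win, not what you pay, so bidding your true value is weakly dominant.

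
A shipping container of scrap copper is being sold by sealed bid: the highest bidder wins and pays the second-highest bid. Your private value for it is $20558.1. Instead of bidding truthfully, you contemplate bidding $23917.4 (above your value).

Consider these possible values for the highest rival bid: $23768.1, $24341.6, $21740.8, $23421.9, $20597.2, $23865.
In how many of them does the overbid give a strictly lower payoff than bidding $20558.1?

The deviation hurts exactly when the highest competing bid lies strictly between $20558.1 and $23917.4 — overbidding then wins at a price above your value.
$23768.1: inside the interval → strictly worse (loss $3210).
$24341.6: above both → same outcome either way.
$21740.8: inside the interval → strictly worse (loss $1182.7).
$23421.9: inside the interval → strictly worse (loss $2863.8).
$20597.2: inside the interval → strictly worse (loss $39.1).
$23865: inside the interval → strictly worse (loss $3306.9).
Count: 5.

5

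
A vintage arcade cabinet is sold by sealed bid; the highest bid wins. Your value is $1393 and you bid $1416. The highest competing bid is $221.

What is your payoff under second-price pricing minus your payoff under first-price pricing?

$1195

You have the highest bid, so you win under either rule.
Second-price: pay $221 → payoff $1172.
First-price: pay your own bid $1416 → payoff −$23.
Difference = $1172 − (−$23) = $1195.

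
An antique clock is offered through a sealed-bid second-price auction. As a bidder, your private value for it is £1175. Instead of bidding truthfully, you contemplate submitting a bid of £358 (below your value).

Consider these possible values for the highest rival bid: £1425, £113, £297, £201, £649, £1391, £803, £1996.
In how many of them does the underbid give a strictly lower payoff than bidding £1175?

2

The deviation hurts exactly when the highest competing bid lies strictly between £358 and £1175 — underbidding then forfeits a profitable win.
£1425: above both → same outcome either way.
£113: below both → same outcome either way.
£297: below both → same outcome either way.
£201: below both → same outcome either way.
£649: inside the interval → strictly worse (loss £526).
£1391: above both → same outcome either way.
£803: inside the interval → strictly worse (loss £372).
£1996: above both → same outcome either way.
Count: 2.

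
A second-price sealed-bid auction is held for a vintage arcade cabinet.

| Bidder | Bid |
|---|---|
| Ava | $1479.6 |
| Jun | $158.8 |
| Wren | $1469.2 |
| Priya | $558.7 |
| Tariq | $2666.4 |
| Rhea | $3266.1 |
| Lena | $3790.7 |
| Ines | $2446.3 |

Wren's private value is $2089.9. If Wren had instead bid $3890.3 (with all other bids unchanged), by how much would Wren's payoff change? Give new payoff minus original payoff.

−$1700.8

The highest bid among the other bidders is $3790.7; Wren's bid doesn't change that.
Original bid $1469.2: Wren is not highest (top rival bid is $3790.7); payoff $0.
Alternative bid $3890.3: Wren is highest, pays the top rival bid $3790.7; payoff $2089.9 − $3790.7 = −$1700.8.
Change in payoff = −$1700.8 − ($0) = −$1700.8.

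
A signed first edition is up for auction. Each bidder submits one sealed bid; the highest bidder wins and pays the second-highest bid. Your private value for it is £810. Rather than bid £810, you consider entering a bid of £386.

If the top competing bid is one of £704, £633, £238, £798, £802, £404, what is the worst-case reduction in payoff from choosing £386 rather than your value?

£406

£704: truthful gives £106, deviation gives £0 → loss £106.
£633: truthful gives £177, deviation gives £0 → loss £177.
£238: same outcome either way → loss £0.
£798: truthful gives £12, deviation gives £0 → loss £12.
£802: truthful gives £8, deviation gives £0 → loss £8.
£404: truthful gives £406, deviation gives £0 → loss £406.
Maximum loss: £406.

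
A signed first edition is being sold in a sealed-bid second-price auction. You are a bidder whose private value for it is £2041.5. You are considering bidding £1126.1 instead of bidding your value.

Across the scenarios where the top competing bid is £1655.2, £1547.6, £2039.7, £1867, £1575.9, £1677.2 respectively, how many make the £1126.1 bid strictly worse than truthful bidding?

6

The deviation hurts exactly when the highest competing bid lies strictly between £1126.1 and £2041.5 — underbidding then forfeits a profitable win.
£1655.2: inside the interval → strictly worse (loss £386.3).
£1547.6: inside the interval → strictly worse (loss £493.9).
£2039.7: inside the interval → strictly worse (loss £1.8).
£1867: inside the interval → strictly worse (loss £174.5).
£1575.9: inside the interval → strictly worse (loss £465.6).
£1677.2: inside the interval → strictly worse (loss £364.3).
Count: 6.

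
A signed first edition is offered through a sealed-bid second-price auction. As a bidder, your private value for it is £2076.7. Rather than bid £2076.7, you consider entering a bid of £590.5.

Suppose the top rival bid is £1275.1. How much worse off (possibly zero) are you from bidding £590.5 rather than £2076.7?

£801.6

Bidding your value £2076.7: you win (since £2076.7 > £1275.1) and pay £1275.1. Payoff £801.6.
Bidding £590.5: you lose. Payoff £0.
The competing bid £1275.1 lies between your shaded bid and your value, so underbidding forfeits an item you could have won at a profitable price.
Loss from deviating = £801.6 − (£0) = £801.6.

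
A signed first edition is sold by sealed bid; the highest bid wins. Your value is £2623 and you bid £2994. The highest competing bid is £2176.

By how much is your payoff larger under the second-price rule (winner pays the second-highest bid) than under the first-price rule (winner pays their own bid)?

You have the highest bid, so you win under either rule.
Second-price: pay £2176 → payoff £447.
First-price: pay your own bid £2994 → payoff −£371.
Difference = £447 − (−£371) = £818.

£818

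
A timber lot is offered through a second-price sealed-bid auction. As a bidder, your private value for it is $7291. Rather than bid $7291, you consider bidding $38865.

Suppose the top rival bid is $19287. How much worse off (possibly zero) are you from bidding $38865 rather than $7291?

Bidding your value $7291: you lose (since $7291 < $19287). Payoff $0.
Bidding $38865: you win and pay $19287. Payoff $7291 − $19287 = −$11996.
The competing bid $19287 lies between your value and your inflated bid, so overbidding wins an item priced above your value.
Loss from deviating = $0 − (−$11996) = $11996.

$11996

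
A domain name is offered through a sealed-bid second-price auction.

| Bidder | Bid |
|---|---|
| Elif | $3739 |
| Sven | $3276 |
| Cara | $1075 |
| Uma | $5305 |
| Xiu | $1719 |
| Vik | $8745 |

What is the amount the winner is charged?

Highest bid: Vik at $8745, so Vik wins.
Second-highest bid: Uma at $5305 — that is the price the winner pays.

$5305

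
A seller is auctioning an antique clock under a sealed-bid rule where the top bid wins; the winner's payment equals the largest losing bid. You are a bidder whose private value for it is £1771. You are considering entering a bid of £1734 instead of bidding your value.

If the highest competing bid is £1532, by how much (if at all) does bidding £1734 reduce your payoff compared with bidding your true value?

£0

Bidding your value £1771: you win (since £1771 > £1532) and pay £1532. Payoff £239.
Bidding £1734: you win and pay £1532. Payoff £1771 − £1532 = £239.
Difference = £239 − £239 = £0; both bids lead to the same outcome because the competing bid is below both your value and your alternative bid.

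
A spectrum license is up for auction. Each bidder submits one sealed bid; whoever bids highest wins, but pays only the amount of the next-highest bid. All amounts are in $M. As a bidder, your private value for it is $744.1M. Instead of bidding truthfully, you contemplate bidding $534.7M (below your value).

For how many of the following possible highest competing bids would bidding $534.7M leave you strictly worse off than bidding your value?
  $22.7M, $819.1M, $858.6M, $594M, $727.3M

The deviation hurts exactly when the highest competing bid lies strictly between $534.7M and $744.1M — underbidding then forfeits a profitable win.
$22.7M: below both → same outcome either way.
$819.1M: above both → same outcome either way.
$858.6M: above both → same outcome either way.
$594M: inside the interval → strictly worse (loss $150.1M).
$727.3M: inside the interval → strictly worse (loss $16.8M).
Count: 2.

2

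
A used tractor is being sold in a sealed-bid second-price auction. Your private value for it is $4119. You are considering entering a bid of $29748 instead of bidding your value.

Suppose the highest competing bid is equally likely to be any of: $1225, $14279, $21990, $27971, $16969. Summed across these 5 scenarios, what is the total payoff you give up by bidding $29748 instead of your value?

The deviation costs you only when the competing bid falls strictly between $4119 and $29748; elsewhere both bids give the same outcome.
$1225: outcomes coincide → loss $0.
$14279: truthful payoff $0, deviation payoff −$10160 → loss $10160.
$21990: truthful payoff $0, deviation payoff −$17871 → loss $17871.
$27971: truthful payoff $0, deviation payoff −$23852 → loss $23852.
$16969: truthful payoff $0, deviation payoff −$12850 → loss $12850.
Total loss = $10160 + $17871 + $23852 + $12850 = $64733.

$64733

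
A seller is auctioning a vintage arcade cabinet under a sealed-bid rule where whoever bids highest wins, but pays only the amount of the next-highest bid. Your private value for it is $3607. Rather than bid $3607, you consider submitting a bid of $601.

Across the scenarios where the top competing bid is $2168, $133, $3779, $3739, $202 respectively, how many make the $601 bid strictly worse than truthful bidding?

1

The deviation hurts exactly when the highest competing bid lies strictly between $601 and $3607 — underbidding then forfeits a profitable win.
$2168: inside the interval → strictly worse (loss $1439).
$133: below both → same outcome either way.
$3779: above both → same outcome either way.
$3739: above both → same outcome either way.
$202: below both → same outcome either way.
Count: 1.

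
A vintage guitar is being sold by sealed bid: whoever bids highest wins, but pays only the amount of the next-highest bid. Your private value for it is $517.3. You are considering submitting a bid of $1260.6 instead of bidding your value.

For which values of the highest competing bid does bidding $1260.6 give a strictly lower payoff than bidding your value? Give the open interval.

($517.3, $1260.6)

If the competing bid is below $517.3, both bids win at the same price — no difference.
If it is above $1260.6, both bids lose — no difference.
If it lies strictly between $517.3 and $1260.6, bidding your value loses (payoff 0) while bidding $1260.6 wins at a price above your value (payoff negative).
So the deviation strictly hurts on the open interval ($517.3, $1260.6).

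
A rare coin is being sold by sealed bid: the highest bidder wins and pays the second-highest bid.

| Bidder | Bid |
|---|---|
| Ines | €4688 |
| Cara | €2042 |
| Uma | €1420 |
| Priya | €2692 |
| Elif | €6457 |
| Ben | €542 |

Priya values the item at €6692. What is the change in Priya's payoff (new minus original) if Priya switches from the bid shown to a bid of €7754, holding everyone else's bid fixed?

€235

The highest bid among the other bidders is €6457; Priya's bid doesn't change that.
Original bid €2692: Priya is not highest (top rival bid is €6457); payoff €0.
Alternative bid €7754: Priya is highest, pays the top rival bid €6457; payoff €6692 − €6457 = €235.
Change in payoff = €235 − (€0) = €235.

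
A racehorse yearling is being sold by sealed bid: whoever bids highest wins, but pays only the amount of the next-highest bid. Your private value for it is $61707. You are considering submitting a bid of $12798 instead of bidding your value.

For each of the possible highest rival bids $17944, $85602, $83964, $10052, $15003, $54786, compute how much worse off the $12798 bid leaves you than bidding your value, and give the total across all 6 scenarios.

$97388

The deviation costs you only when the competing bid falls strictly between $12798 and $61707; elsewhere both bids give the same outcome.
$17944: truthful payoff $43763, deviation payoff $0 → loss $43763.
$85602: outcomes coincide → loss $0.
$83964: outcomes coincide → loss $0.
$10052: outcomes coincide → loss $0.
$15003: truthful payoff $46704, deviation payoff $0 → loss $46704.
$54786: truthful payoff $6921, deviation payoff $0 → loss $6921.
Total loss = $43763 + $46704 + $6921 = $97388.
In a second-price auction your bid sets only whether you win, not what you pay, so bidding your true value is weakly dominant.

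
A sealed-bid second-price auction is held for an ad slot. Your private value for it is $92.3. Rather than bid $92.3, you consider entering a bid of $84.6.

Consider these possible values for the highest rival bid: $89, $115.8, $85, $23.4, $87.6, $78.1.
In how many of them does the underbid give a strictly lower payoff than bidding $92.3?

3

The deviation hurts exactly when the highest competing bid lies strictly between $84.6 and $92.3 — underbidding then forfeits a profitable win.
$89: inside the interval → strictly worse (loss $3.3).
$115.8: above both → same outcome either way.
$85: inside the interval → strictly worse (loss $7.3).
$23.4: below both → same outcome either way.
$87.6: inside the interval → strictly worse (loss $4.7).
$78.1: below both → same outcome either way.
Count: 3.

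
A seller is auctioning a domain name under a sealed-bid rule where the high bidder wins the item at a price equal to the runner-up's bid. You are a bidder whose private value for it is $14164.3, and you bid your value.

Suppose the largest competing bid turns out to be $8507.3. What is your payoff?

$5657

Your bid $14164.3 exceeds the highest competing bid $8507.3, so you win.
In a second-price auction the winner pays the second-highest bid, $8507.3.
Payoff = value − price = $14164.3 − $8507.3 = $5657.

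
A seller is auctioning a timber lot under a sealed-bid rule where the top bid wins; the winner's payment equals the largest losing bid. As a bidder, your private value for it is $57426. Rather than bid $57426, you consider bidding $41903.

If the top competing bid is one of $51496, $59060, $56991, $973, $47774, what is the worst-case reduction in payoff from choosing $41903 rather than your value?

$9652

$51496: truthful gives $5930, deviation gives $0 → loss $5930.
$59060: same outcome either way → loss $0.
$56991: truthful gives $435, deviation gives $0 → loss $435.
$973: same outcome either way → loss $0.
$47774: truthful gives $9652, deviation gives $0 → loss $9652.
Maximum loss: $9652.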